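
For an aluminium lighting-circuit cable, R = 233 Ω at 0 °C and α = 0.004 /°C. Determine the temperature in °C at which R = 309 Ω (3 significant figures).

81.5 °C

R = R₀(1 + α(T − T₀)) ⇒ T = T₀ + (R/R₀ − 1)/α
T = 0 + (309/233 − 1)/0.004 = 0 + (0.3262)/0.004 = 81.5 °C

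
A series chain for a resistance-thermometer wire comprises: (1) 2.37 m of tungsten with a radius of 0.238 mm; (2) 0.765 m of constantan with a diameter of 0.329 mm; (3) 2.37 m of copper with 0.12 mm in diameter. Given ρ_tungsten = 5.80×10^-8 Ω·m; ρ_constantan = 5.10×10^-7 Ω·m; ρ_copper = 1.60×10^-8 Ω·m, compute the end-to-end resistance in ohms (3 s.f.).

8.71 Ω

Seg 1: A = πr² = π(2.3800e-04 m)² = 1.780e-07 m²
R_1 = (5.80×10^-8)(2.37)/(1.780e-07) = 0.7725 Ω
Seg 2: A = π(d/2)² = π(1.6450e-04 m)² = 8.501e-08 m²
R_2 = (5.10×10^-7)(0.765)/(8.501e-08) = 4.589 Ω
Seg 3: A = π(d/2)² = π(6.0000e-05 m)² = 1.131e-08 m²
R_3 = (1.60×10^-8)(2.37)/(1.131e-08) = 3.353 Ω
R_total = R_1 + R_2 + R_3 = 8.71 Ω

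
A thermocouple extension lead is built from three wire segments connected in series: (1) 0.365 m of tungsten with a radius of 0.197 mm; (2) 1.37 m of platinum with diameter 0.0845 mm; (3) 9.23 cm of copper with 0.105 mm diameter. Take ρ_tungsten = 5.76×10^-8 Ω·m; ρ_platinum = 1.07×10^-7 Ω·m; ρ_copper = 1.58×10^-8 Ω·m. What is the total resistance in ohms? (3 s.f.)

26.5 Ω

Seg 1: A = πr² = π(1.9700e-04 m)² = 1.219e-07 m²
R_1 = (5.76×10^-8)(0.365)/(1.219e-07) = 0.1724 Ω
Seg 2: A = π(d/2)² = π(4.2250e-05 m)² = 5.608e-09 m²
R_2 = (1.07×10^-7)(1.37)/(5.608e-09) = 26.14 Ω
Seg 3: A = π(d/2)² = π(5.2500e-05 m)² = 8.659e-09 m²
R_3 = (1.58×10^-8)(0.0923)/(8.659e-09) = 0.1684 Ω
R_total = R_1 + R_2 + R_3 = 26.5 Ω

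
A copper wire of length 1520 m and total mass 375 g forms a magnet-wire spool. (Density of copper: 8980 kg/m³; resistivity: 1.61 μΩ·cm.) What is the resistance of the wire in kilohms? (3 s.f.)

ρ = 1.61 μΩ·cm = 1.61×10^-8 Ω·m
A = m/(density·L) = 0.375/(8980×1520) = 2.7473e-08 m²
R = ρL/A = (1.61×10^-8)(1520)/(2.7473e-08) = 0.891 kΩ

0.891 kΩ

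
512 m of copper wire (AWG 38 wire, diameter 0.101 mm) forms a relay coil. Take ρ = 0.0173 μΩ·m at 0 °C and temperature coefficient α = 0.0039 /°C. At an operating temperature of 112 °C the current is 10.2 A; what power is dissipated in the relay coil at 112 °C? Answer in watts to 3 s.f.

1.65×10^5 W

ρ = 0.0173 μΩ·m = 1.73×10^-8 Ω·m
A = π(0.101/2 mm)² = π(5.0500e-05 m)² = 8.012e-09 m²
R₍0₎ = ρL/A = (1.73×10^-8)(512)/(8.012e-09) = 1106 Ω
R₍112₎ = R₍0₎(1 + αΔT) = 1106 × (1 + 0.0039×112) = 1588 Ω
P = I²R = (10.2)² × 1588 = 1.65×10^5 W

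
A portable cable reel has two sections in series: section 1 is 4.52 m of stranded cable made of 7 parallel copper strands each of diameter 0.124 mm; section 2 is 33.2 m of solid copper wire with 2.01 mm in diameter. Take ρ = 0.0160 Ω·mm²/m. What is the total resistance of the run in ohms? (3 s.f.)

1.02 Ω

ρ = 0.0160 Ω·mm²/m = 1.60×10^-8 Ω·m
Section 1: A_strand = π(6.2000e-05)² = 1.208e-08 m²; R₁ = ρL/(N·A_s) = (1.60×10^-8)(4.52)/(7×1.208e-08) = 0.8555 Ω
Section 2: A = π(d/2)² = π(1.0050e-03 m)² = 3.173e-06 m²
R₂ = (1.60×10^-8)(33.2)/(3.173e-06) = 0.1674 Ω
R = R₁ + R₂ = 1.02 Ω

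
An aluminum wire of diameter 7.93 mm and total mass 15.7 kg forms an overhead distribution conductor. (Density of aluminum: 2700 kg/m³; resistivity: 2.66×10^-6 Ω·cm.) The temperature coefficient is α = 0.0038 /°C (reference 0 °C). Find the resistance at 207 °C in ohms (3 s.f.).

0.113 Ω

ρ = 2.66×10^-6 Ω·cm = 2.66×10^-8 Ω·m
A = π(d/2)² = π(3.9650e-03 m)² = 4.9390e-05 m²
L = m/(density·A) = 15.7/(2700×4.9390e-05) = 117.7 m
R = ρL/A = (2.66×10^-8)(117.7)/(4.9390e-05) = 0.06341 Ω
R(207 °C) = 0.06341 × (1 + 0.0038×207) = 0.113 Ω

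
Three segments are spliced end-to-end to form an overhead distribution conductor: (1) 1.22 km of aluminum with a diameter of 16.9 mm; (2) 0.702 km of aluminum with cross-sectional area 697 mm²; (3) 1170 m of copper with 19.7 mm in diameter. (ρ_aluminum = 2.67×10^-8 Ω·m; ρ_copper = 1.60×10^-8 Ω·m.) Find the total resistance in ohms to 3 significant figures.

0.234 Ω

Seg 1: A = π(d/2)² = π(8.4500e-03 m)² = 2.243e-04 m²
R_1 = (2.67×10^-8)(1220)/(2.243e-04) = 0.1452 Ω
Seg 2: A = 697 mm² = 6.970e-04 m²
R_2 = (2.67×10^-8)(702)/(6.970e-04) = 0.02689 Ω
Seg 3: A = π(d/2)² = π(9.8500e-03 m)² = 3.048e-04 m²
R_3 = (1.60×10^-8)(1170)/(3.048e-04) = 0.06142 Ω
R_total = R_1 + R_2 + R_3 = 0.234 Ω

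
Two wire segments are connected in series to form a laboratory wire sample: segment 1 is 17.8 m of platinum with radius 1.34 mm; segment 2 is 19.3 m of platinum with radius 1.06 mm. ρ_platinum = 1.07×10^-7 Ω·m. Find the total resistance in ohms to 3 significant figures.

Segment 1: A = πr² = π(1.3400e-03 m)² = 5.641e-06 m²
R₁ = ρL/A = (1.07×10^-7)(17.8)/(5.641e-06) = 0.3376 Ω
Segment 2: A = πr² = π(1.0600e-03 m)² = 3.530e-06 m²
R₂ = (1.07×10^-7)(19.3)/(3.530e-06) = 0.585 Ω
R = R₁ + R₂ = 0.923 Ω

0.923 Ω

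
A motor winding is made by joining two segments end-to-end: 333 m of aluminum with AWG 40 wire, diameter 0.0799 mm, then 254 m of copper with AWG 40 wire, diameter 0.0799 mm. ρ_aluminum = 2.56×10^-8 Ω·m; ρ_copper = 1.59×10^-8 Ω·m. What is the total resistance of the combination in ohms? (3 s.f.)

2510 Ω

Segment 1: A = π(0.0799/2 mm)² = π(3.9950e-05 m)² = 5.014e-09 m²
R₁ = ρL/A = (2.56×10^-8)(333)/(5.014e-09) = 1700 Ω
R₂ = (1.59×10^-8)(254)/(5.014e-09) = 805.5 Ω
R = R₁ + R₂ = 2510 Ω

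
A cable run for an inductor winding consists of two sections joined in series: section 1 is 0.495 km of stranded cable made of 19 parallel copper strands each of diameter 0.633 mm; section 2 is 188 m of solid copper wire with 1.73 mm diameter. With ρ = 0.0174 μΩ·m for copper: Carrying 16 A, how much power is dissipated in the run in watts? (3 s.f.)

ρ = 0.0174 μΩ·m = 1.74×10^-8 Ω·m
Section 1: A_strand = π(3.1650e-04)² = 3.147e-07 m²; R₁ = ρL/(N·A_s) = (1.74×10^-8)(495)/(19×3.147e-07) = 1.44 Ω
Section 2: A = π(d/2)² = π(8.6500e-04 m)² = 2.351e-06 m²
R₂ = (1.74×10^-8)(188)/(2.351e-06) = 1.392 Ω
R = R₁ + R₂ = 2.832 Ω
P = I²R = (16)² × 2.832 = 725 W

725 W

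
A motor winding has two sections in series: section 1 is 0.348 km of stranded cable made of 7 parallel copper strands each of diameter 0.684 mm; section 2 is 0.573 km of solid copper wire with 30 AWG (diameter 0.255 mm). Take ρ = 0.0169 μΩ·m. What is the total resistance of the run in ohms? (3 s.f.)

ρ = 0.0169 μΩ·m = 1.69×10^-8 Ω·m
Section 1: A_strand = π(3.4200e-04)² = 3.675e-07 m²; R₁ = ρL/(N·A_s) = (1.69×10^-8)(348)/(7×3.675e-07) = 2.286 Ω
Section 2: A = π(0.255/2 mm)² = π(1.2750e-04 m)² = 5.107e-08 m²
R₂ = (1.69×10^-8)(573)/(5.107e-08) = 189.6 Ω
R = R₁ + R₂ = 192 Ω

192 Ω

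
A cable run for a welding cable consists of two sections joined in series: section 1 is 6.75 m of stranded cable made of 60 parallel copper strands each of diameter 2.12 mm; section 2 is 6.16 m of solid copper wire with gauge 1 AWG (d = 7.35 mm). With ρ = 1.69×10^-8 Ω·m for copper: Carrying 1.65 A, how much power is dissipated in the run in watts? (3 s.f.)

Section 1: A_strand = π(1.0600e-03)² = 3.530e-06 m²; R₁ = ρL/(N·A_s) = (1.69×10^-8)(6.75)/(60×3.530e-06) = 5.386×10^-4 Ω
Section 2: A = π(7.35/2 mm)² = π(3.6750e-03 m)² = 4.243e-05 m²
R₂ = (1.69×10^-8)(6.16)/(4.243e-05) = 0.002454 Ω
R = R₁ + R₂ = 0.002992 Ω
P = I²R = (1.65)² × 0.002992 = 0.00815 W

0.00815 W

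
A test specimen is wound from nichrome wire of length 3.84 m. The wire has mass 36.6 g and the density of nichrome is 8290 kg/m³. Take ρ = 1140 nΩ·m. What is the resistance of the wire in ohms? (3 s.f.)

ρ = 1140 nΩ·m = 1.14×10^-6 Ω·m
A = m/(density·L) = 0.0366/(8290×3.84) = 1.1497e-06 m²
R = ρL/A = (1.14×10^-6)(3.84)/(1.1497e-06) = 3.81 Ω

3.81 Ω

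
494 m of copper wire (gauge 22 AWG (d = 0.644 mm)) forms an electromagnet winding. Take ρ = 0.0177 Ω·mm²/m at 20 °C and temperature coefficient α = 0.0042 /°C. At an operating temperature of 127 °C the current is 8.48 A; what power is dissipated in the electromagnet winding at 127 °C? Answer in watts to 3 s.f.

2800 W

ρ = 0.0177 Ω·mm²/m = 1.77×10^-8 Ω·m
A = π(0.644/2 mm)² = π(3.2200e-04 m)² = 3.257e-07 m²
R₍20₎ = ρL/A = (1.77×10^-8)(494)/(3.257e-07) = 26.84 Ω
R₍127₎ = R₍20₎(1 + αΔT) = 26.84 × (1 + 0.0042×107) = 38.91 Ω
P = I²R = (8.48)² × 38.91 = 2800 W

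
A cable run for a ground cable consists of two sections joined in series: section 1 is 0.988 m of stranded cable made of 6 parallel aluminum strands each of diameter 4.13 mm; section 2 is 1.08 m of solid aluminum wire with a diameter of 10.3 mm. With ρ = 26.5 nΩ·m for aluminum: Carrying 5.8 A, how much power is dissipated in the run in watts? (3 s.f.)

ρ = 26.5 nΩ·m = 2.65×10^-8 Ω·m
Section 1: A_strand = π(2.0650e-03)² = 1.340e-05 m²; R₁ = ρL/(N·A_s) = (2.65×10^-8)(0.988)/(6×1.340e-05) = 3.257×10^-4 Ω
Section 2: A = π(d/2)² = π(5.1500e-03 m)² = 8.332e-05 m²
R₂ = (2.65×10^-8)(1.08)/(8.332e-05) = 3.435×10^-4 Ω
R = R₁ + R₂ = 6.692×10^-4 Ω
P = I²R = (5.8)² × 6.692×10^-4 = 0.0225 W

0.0225 W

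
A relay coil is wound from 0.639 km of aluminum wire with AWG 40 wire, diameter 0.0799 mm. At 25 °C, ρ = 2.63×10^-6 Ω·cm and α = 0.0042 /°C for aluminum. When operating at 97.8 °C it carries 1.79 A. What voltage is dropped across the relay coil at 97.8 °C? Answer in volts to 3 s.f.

ρ = 2.63×10^-6 Ω·cm = 2.63×10^-8 Ω·m
A = π(0.0799/2 mm)² = π(3.9950e-05 m)² = 5.014e-09 m²
R₍25₎ = ρL/A = (2.63×10^-8)(639)/(5.014e-09) = 3352 Ω
R₍97.8₎ = R₍25₎(1 + αΔT) = 3352 × (1 + 0.0042×72.8) = 4377 Ω
V = IR = 1.79 × 4377 = 7830 V

7830 V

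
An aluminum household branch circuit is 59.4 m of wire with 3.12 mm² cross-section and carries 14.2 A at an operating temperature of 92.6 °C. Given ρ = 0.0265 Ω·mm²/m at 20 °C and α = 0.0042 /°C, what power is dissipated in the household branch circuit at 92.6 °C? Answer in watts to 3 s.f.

ρ = 0.0265 Ω·mm²/m = 2.65×10^-8 Ω·m
A = 3.12 mm² = 3.120e-06 m²
R₍20₎ = ρL/A = (2.65×10^-8)(59.4)/(3.120e-06) = 0.5045 Ω
R₍92.6₎ = R₍20₎(1 + αΔT) = 0.5045 × (1 + 0.0042×72.6) = 0.6584 Ω
P = I²R = (14.2)² × 0.6584 = 133 W

133 W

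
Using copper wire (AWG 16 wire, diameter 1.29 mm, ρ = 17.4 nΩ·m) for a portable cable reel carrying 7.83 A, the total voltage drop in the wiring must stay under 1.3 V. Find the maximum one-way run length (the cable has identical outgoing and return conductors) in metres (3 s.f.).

ρ = 17.4 nΩ·m = 1.74×10^-8 Ω·m
A = π(1.29/2 mm)² = π(6.4500e-04 m)² = 1.307e-06 m²
L_max = V_max·A/(2·ρI) = (1.3)(1.307e-06)/(2×1.74×10^-8×7.83) = 6.24 m

6.24 m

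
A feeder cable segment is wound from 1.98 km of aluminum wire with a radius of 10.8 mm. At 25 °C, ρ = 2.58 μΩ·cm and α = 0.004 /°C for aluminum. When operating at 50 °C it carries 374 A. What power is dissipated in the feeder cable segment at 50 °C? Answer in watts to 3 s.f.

ρ = 2.58 μΩ·cm = 2.58×10^-8 Ω·m
A = πr² = π(1.0800e-02 m)² = 3.664e-04 m²
R₍25₎ = ρL/A = (2.58×10^-8)(1980)/(3.664e-04) = 0.1394 Ω
R₍50₎ = R₍25₎(1 + αΔT) = 0.1394 × (1 + 0.004×25) = 0.1533 Ω
P = I²R = (374)² × 0.1533 = 21400 W

21400 W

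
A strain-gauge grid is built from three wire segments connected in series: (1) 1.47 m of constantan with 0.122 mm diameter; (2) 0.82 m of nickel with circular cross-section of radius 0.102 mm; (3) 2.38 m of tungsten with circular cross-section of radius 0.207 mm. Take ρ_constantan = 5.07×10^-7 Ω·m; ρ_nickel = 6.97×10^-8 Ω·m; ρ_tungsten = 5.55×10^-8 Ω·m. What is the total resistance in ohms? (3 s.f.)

66.5 Ω

Seg 1: A = π(d/2)² = π(6.1000e-05 m)² = 1.169e-08 m²
R_1 = (5.07×10^-7)(1.47)/(1.169e-08) = 63.76 Ω
Seg 2: A = πr² = π(1.0200e-04 m)² = 3.269e-08 m²
R_2 = (6.97×10^-8)(0.82)/(3.269e-08) = 1.749 Ω
Seg 3: A = πr² = π(2.0700e-04 m)² = 1.346e-07 m²
R_3 = (5.55×10^-8)(2.38)/(1.346e-07) = 0.9812 Ω
R_total = R_1 + R_2 + R_3 = 66.5 Ω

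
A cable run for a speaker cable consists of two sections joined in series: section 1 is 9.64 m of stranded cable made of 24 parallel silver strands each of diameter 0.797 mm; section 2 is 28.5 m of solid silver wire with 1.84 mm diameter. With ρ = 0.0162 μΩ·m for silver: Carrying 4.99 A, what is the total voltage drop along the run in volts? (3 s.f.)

0.932 V

ρ = 0.0162 μΩ·m = 1.62×10^-8 Ω·m
Section 1: A_strand = π(3.9850e-04)² = 4.989e-07 m²; R₁ = ρL/(N·A_s) = (1.62×10^-8)(9.64)/(24×4.989e-07) = 0.01304 Ω
Section 2: A = π(d/2)² = π(9.2000e-04 m)² = 2.659e-06 m²
R₂ = (1.62×10^-8)(28.5)/(2.659e-06) = 0.1736 Ω
R = R₁ + R₂ = 0.1867 Ω
V = IR = 4.99 × 0.1867 = 0.932 V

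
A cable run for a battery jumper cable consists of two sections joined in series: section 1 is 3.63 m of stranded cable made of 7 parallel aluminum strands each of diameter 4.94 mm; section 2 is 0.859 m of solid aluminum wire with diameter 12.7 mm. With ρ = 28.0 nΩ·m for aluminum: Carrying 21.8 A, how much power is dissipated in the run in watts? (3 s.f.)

ρ = 28.0 nΩ·m = 2.80×10^-8 Ω·m
Section 1: A_strand = π(2.4700e-03)² = 1.917e-05 m²; R₁ = ρL/(N·A_s) = (2.80×10^-8)(3.63)/(7×1.917e-05) = 7.576×10^-4 Ω
Section 2: A = π(d/2)² = π(6.3500e-03 m)² = 1.267e-04 m²
R₂ = (2.80×10^-8)(0.859)/(1.267e-04) = 1.899×10^-4 Ω
R = R₁ + R₂ = 9.474×10^-4 Ω
P = I²R = (21.8)² × 9.474×10^-4 = 0.450 W

0.450 W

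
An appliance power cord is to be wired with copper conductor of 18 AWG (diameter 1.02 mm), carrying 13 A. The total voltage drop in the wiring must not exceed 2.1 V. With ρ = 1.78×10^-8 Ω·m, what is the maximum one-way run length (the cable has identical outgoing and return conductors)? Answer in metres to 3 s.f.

3.71 m

A = π(1.02/2 mm)² = π(5.1000e-04 m)² = 8.171e-07 m²
L_max = V_max·A/(2·ρI) = (2.1)(8.171e-07)/(2×1.78×10^-8×13) = 3.71 m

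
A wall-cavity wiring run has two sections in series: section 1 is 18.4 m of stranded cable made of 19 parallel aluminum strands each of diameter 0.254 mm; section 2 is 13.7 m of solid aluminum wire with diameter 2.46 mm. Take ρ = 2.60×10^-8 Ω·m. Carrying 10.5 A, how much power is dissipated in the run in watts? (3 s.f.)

Section 1: A_strand = π(1.2700e-04)² = 5.067e-08 m²; R₁ = ρL/(N·A_s) = (2.60×10^-8)(18.4)/(19×5.067e-08) = 0.4969 Ω
Section 2: A = π(d/2)² = π(1.2300e-03 m)² = 4.753e-06 m²
R₂ = (2.60×10^-8)(13.7)/(4.753e-06) = 0.07494 Ω
R = R₁ + R₂ = 0.5719 Ω
P = I²R = (10.5)² × 0.5719 = 63.0 W

63.0 W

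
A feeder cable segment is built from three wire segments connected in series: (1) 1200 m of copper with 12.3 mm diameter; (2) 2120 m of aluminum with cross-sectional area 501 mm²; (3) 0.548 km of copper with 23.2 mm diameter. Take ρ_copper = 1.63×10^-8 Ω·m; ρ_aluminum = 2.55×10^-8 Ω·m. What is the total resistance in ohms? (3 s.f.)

0.294 Ω

Seg 1: A = π(d/2)² = π(6.1500e-03 m)² = 1.188e-04 m²
R_1 = (1.63×10^-8)(1200)/(1.188e-04) = 0.1646 Ω
Seg 2: A = 501 mm² = 5.010e-04 m²
R_2 = (2.55×10^-8)(2120)/(5.010e-04) = 0.1079 Ω
Seg 3: A = π(d/2)² = π(1.1600e-02 m)² = 4.227e-04 m²
R_3 = (1.63×10^-8)(548)/(4.227e-04) = 0.02113 Ω
R_total = R_1 + R_2 + R_3 = 0.294 Ω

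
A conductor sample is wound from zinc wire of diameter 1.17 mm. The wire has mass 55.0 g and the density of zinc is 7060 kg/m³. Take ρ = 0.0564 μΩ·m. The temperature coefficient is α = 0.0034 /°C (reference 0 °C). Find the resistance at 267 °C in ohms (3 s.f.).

ρ = 0.0564 μΩ·m = 5.64×10^-8 Ω·m
A = π(d/2)² = π(5.8500e-04 m)² = 1.0751e-06 m²
L = m/(density·A) = 0.055/(7060×1.0751e-06) = 7.246 m
R = ρL/A = (5.64×10^-8)(7.246)/(1.0751e-06) = 0.3801 Ω
R(267 °C) = 0.3801 × (1 + 0.0034×267) = 0.725 Ω

0.725 Ω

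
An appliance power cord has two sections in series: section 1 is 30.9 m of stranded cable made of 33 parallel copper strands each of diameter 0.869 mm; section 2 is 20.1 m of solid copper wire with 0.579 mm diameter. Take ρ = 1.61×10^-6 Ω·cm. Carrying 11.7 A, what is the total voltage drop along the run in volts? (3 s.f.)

14.7 V

ρ = 1.61×10^-6 Ω·cm = 1.61×10^-8 Ω·m
Section 1: A_strand = π(4.3450e-04)² = 5.931e-07 m²; R₁ = ρL/(N·A_s) = (1.61×10^-8)(30.9)/(33×5.931e-07) = 0.02542 Ω
Section 2: A = π(d/2)² = π(2.8950e-04 m)² = 2.633e-07 m²
R₂ = (1.61×10^-8)(20.1)/(2.633e-07) = 1.229 Ω
R = R₁ + R₂ = 1.254 Ω
V = IR = 11.7 × 1.254 = 14.7 V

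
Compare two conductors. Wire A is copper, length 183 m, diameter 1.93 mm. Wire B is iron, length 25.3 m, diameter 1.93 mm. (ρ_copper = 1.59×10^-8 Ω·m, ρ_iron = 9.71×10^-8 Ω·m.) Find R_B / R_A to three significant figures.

R ∝ ρL/d², so R_B/R_A = (ρ_B/ρ_A) × (L_B/L_A)
= (9.71×10^-8/1.59×10^-8) × (25.3/183) = 0.844

0.844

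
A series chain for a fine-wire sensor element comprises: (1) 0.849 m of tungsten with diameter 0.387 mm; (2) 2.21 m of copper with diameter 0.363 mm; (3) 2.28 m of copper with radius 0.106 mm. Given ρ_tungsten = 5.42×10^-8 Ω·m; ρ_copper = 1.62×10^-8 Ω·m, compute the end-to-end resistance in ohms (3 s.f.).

1.78 Ω

Seg 1: A = π(d/2)² = π(1.9350e-04 m)² = 1.176e-07 m²
R_1 = (5.42×10^-8)(0.849)/(1.176e-07) = 0.3912 Ω
Seg 2: A = π(d/2)² = π(1.8150e-04 m)² = 1.035e-07 m²
R_2 = (1.62×10^-8)(2.21)/(1.035e-07) = 0.3459 Ω
Seg 3: A = πr² = π(1.0600e-04 m)² = 3.530e-08 m²
R_3 = (1.62×10^-8)(2.28)/(3.530e-08) = 1.046 Ω
R_total = R_1 + R_2 + R_3 = 1.78 Ω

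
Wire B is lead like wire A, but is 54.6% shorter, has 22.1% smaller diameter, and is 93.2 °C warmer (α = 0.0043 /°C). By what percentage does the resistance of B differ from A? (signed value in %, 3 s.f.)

4.80%

R ∝ ρL/d² with ρ ∝ (1+αΔT), so R_B/R_A = (1 − 54.6/100) × (1 − 22.1/100)⁻² × (1 + 0.0043×93.2)
= 0.454 × 1.648 × 1.401 = 1.048
(R_B − R_A)/R_A = 1.048 − 1 = 4.80%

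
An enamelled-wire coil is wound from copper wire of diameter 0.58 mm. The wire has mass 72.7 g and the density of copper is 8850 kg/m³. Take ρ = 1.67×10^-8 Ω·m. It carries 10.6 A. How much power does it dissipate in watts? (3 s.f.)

221 W

A = π(d/2)² = π(2.9000e-04 m)² = 2.6421e-07 m²
L = m/(density·A) = 0.0727/(8850×2.6421e-07) = 31.09 m
R = ρL/A = (1.67×10^-8)(31.09)/(2.6421e-07) = 1.965 Ω
P = I²R = (10.6)² × 1.965 = 221 W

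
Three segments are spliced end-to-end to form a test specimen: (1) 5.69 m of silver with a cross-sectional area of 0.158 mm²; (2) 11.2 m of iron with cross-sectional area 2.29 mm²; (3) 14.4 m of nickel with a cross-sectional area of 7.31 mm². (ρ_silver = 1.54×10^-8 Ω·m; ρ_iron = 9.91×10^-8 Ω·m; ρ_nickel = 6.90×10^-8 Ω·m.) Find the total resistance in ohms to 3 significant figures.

1.18 Ω

Seg 1: A = 0.158 mm² = 1.580e-07 m²
R_1 = (1.54×10^-8)(5.69)/(1.580e-07) = 0.5546 Ω
Seg 2: A = 2.29 mm² = 2.290e-06 m²
R_2 = (9.91×10^-8)(11.2)/(2.290e-06) = 0.4847 Ω
Seg 3: A = 7.31 mm² = 7.310e-06 m²
R_3 = (6.90×10^-8)(14.4)/(7.310e-06) = 0.1359 Ω
R_total = R_1 + R_2 + R_3 = 1.18 Ω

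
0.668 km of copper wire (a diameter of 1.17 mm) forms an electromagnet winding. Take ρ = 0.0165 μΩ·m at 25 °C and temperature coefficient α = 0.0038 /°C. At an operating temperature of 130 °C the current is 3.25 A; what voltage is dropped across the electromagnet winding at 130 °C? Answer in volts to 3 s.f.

ρ = 0.0165 μΩ·m = 1.65×10^-8 Ω·m
A = π(d/2)² = π(5.8500e-04 m)² = 1.075e-06 m²
R₍25₎ = ρL/A = (1.65×10^-8)(668)/(1.075e-06) = 10.25 Ω
R₍130₎ = R₍25₎(1 + αΔT) = 10.25 × (1 + 0.0038×105) = 14.34 Ω
V = IR = 3.25 × 14.34 = 46.6 V

46.6 V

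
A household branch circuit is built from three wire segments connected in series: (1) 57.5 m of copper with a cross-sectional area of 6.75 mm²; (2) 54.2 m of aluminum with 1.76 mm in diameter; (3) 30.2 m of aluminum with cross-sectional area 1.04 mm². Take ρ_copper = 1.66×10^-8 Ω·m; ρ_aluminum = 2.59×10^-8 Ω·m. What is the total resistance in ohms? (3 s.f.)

Seg 1: A = 6.75 mm² = 6.750e-06 m²
R_1 = (1.66×10^-8)(57.5)/(6.750e-06) = 0.1414 Ω
Seg 2: A = π(d/2)² = π(8.8000e-04 m)² = 2.433e-06 m²
R_2 = (2.59×10^-8)(54.2)/(2.433e-06) = 0.577 Ω
Seg 3: A = 1.04 mm² = 1.040e-06 m²
R_3 = (2.59×10^-8)(30.2)/(1.040e-06) = 0.7521 Ω
R_total = R_1 + R_2 + R_3 = 1.47 Ω

1.47 Ω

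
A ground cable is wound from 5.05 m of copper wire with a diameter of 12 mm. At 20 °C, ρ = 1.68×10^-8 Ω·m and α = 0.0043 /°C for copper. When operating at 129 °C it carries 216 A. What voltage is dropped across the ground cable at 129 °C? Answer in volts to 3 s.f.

A = π(d/2)² = π(6.0000e-03 m)² = 1.131e-04 m²
R₍20₎ = ρL/A = (1.68×10^-8)(5.05)/(1.131e-04) = 7.502×10^-4 Ω
R₍129₎ = R₍20₎(1 + αΔT) = 7.502×10^-4 × (1 + 0.0043×109) = 0.001102 Ω
V = IR = 216 × 0.001102 = 0.238 V

0.238 V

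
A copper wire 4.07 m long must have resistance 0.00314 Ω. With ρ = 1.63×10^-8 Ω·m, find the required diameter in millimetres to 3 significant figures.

5.19 mm

A = ρL/R = (1.63×10^-8)(4.07)/(0.00314) = 2.113e-05 m²
d = 2√(A/π) = 5.187e-03 m = 5.19 mm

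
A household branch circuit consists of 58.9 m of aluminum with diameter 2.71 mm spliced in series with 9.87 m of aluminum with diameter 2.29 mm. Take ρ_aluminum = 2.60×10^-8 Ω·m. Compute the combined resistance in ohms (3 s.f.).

0.328 Ω

Segment 1: A = π(d/2)² = π(1.3550e-03 m)² = 5.768e-06 m²
R₁ = ρL/A = (2.60×10^-8)(58.9)/(5.768e-06) = 0.2655 Ω
Segment 2: A = π(d/2)² = π(1.1450e-03 m)² = 4.119e-06 m²
R₂ = (2.60×10^-8)(9.87)/(4.119e-06) = 0.06231 Ω
R = R₁ + R₂ = 0.328 Ω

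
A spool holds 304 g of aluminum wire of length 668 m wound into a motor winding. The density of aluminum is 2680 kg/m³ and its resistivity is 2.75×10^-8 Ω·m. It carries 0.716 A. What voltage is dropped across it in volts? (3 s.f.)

A = m/(density·L) = 0.304/(2680×668) = 1.6981e-07 m²
R = ρL/A = (2.75×10^-8)(668)/(1.6981e-07) = 108.2 Ω
V = IR = 0.716 × 108.2 = 77.5 V

77.5 V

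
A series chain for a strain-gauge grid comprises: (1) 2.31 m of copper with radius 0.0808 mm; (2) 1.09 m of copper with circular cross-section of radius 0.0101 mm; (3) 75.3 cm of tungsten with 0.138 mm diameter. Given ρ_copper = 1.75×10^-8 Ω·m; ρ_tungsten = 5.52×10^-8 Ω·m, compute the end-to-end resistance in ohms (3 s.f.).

64.3 Ω

Seg 1: A = πr² = π(8.0800e-05 m)² = 2.051e-08 m²
R_1 = (1.75×10^-8)(2.31)/(2.051e-08) = 1.971 Ω
Seg 2: A = πr² = π(1.0100e-05 m)² = 3.205e-10 m²
R_2 = (1.75×10^-8)(1.09)/(3.205e-10) = 59.52 Ω
Seg 3: A = π(d/2)² = π(6.9000e-05 m)² = 1.496e-08 m²
R_3 = (5.52×10^-8)(0.753)/(1.496e-08) = 2.779 Ω
R_total = R_1 + R_2 + R_3 = 64.3 Ω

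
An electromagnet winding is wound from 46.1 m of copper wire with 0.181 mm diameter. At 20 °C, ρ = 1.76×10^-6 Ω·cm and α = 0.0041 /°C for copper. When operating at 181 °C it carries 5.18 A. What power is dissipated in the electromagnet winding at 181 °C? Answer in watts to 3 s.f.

1400 W

ρ = 1.76×10^-6 Ω·cm = 1.76×10^-8 Ω·m
A = π(d/2)² = π(9.0500e-05 m)² = 2.573e-08 m²
R₍20₎ = ρL/A = (1.76×10^-8)(46.1)/(2.573e-08) = 31.53 Ω
R₍181₎ = R₍20₎(1 + αΔT) = 31.53 × (1 + 0.0041×161) = 52.35 Ω
P = I²R = (5.18)² × 52.35 = 1400 W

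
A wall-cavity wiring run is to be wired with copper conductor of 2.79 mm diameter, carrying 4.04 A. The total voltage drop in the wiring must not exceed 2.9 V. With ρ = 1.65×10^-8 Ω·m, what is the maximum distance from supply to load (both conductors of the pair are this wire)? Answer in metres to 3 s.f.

A = π(d/2)² = π(1.3950e-03 m)² = 6.114e-06 m²
L_max = V_max·A/(2·ρI) = (2.9)(6.114e-06)/(2×1.65×10^-8×4.04) = 133 m

133 m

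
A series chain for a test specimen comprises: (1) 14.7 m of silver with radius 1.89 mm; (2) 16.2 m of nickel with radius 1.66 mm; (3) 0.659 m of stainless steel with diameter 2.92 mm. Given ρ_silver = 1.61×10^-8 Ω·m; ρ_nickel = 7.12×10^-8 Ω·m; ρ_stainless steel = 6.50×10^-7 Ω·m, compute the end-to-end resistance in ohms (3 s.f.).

0.218 Ω

Seg 1: A = πr² = π(1.8900e-03 m)² = 1.122e-05 m²
R_1 = (1.61×10^-8)(14.7)/(1.122e-05) = 0.02109 Ω
Seg 2: A = πr² = π(1.6600e-03 m)² = 8.657e-06 m²
R_2 = (7.12×10^-8)(16.2)/(8.657e-06) = 0.1332 Ω
Seg 3: A = π(d/2)² = π(1.4600e-03 m)² = 6.697e-06 m²
R_3 = (6.50×10^-7)(0.659)/(6.697e-06) = 0.06397 Ω
R_total = R_1 + R_2 + R_3 = 0.218 Ω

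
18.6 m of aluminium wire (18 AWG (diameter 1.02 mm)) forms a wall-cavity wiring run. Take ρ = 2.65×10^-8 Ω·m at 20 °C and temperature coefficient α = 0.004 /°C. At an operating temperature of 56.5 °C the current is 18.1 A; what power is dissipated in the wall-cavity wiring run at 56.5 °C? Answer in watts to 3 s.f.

A = π(1.02/2 mm)² = π(5.1000e-04 m)² = 8.171e-07 m²
R₍20₎ = ρL/A = (2.65×10^-8)(18.6)/(8.171e-07) = 0.6032 Ω
R₍56.5₎ = R₍20₎(1 + αΔT) = 0.6032 × (1 + 0.004×36.5) = 0.6913 Ω
P = I²R = (18.1)² × 0.6913 = 226 W

226 W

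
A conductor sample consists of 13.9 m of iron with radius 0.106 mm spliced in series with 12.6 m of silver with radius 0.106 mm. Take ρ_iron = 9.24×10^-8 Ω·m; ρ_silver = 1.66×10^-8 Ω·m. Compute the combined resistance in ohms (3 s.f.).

Segment 1: A = πr² = π(1.0600e-04 m)² = 3.530e-08 m²
R₁ = ρL/A = (9.24×10^-8)(13.9)/(3.530e-08) = 36.39 Ω
R₂ = (1.66×10^-8)(12.6)/(3.530e-08) = 5.925 Ω
R = R₁ + R₂ = 42.3 Ω

42.3 Ω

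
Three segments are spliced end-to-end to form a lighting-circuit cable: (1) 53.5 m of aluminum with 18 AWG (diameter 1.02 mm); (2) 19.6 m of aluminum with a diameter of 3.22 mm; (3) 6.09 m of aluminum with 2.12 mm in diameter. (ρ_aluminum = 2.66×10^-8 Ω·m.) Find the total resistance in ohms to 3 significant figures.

Seg 1: A = π(1.02/2 mm)² = π(5.1000e-04 m)² = 8.171e-07 m²
R_1 = (2.66×10^-8)(53.5)/(8.171e-07) = 1.742 Ω
Seg 2: A = π(d/2)² = π(1.6100e-03 m)² = 8.143e-06 m²
R_2 = (2.66×10^-8)(19.6)/(8.143e-06) = 0.06402 Ω
Seg 3: A = π(d/2)² = π(1.0600e-03 m)² = 3.530e-06 m²
R_3 = (2.66×10^-8)(6.09)/(3.530e-06) = 0.04589 Ω
R_total = R_1 + R_2 + R_3 = 1.85 Ω

1.85 Ω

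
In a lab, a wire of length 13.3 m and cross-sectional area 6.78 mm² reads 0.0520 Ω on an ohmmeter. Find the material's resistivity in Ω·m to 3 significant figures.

A = 6.78 mm² = 6.780e-06 m²
ρ = RA/L = (0.052)(6.780e-06)/(13.3) = 2.65×10^-8 Ω·m

2.65×10^-8 Ω·m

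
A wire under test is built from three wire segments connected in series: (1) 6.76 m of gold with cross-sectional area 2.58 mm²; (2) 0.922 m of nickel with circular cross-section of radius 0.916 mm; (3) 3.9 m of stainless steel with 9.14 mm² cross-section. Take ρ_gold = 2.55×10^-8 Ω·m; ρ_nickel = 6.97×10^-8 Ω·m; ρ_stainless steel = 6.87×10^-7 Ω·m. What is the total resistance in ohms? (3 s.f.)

0.384 Ω

Seg 1: A = 2.58 mm² = 2.580e-06 m²
R_1 = (2.55×10^-8)(6.76)/(2.580e-06) = 0.06681 Ω
Seg 2: A = πr² = π(9.1600e-04 m)² = 2.636e-06 m²
R_2 = (6.97×10^-8)(0.922)/(2.636e-06) = 0.02438 Ω
Seg 3: A = 9.14 mm² = 9.140e-06 m²
R_3 = (6.87×10^-7)(3.9)/(9.140e-06) = 0.2931 Ω
R_total = R_1 + R_2 + R_3 = 0.384 Ω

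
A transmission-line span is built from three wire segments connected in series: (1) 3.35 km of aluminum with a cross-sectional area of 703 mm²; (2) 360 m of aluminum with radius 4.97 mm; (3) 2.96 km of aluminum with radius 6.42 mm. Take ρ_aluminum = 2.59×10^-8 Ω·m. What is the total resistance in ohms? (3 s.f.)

0.836 Ω

Seg 1: A = 703 mm² = 7.030e-04 m²
R_1 = (2.59×10^-8)(3350)/(7.030e-04) = 0.1234 Ω
Seg 2: A = πr² = π(4.9700e-03 m)² = 7.760e-05 m²
R_2 = (2.59×10^-8)(360)/(7.760e-05) = 0.1202 Ω
Seg 3: A = πr² = π(6.4200e-03 m)² = 1.295e-04 m²
R_3 = (2.59×10^-8)(2960)/(1.295e-04) = 0.5921 Ω
R_total = R_1 + R_2 + R_3 = 0.836 Ω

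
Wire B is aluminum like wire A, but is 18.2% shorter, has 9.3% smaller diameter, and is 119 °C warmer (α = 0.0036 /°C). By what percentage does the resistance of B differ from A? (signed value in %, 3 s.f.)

R ∝ ρL/d² with ρ ∝ (1+αΔT), so R_B/R_A = (1 − 18.2/100) × (1 − 9.3/100)⁻² × (1 + 0.0036×119)
= 0.818 × 1.216 × 1.428 = 1.42
(R_B − R_A)/R_A = 1.42 − 1 = 42.0%

42.0%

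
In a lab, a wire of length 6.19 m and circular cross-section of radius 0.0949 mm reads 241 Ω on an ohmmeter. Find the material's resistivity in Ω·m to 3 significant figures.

A = πr² = π(9.4900e-05 m)² = 2.829e-08 m²
ρ = RA/L = (241)(2.829e-08)/(6.19) = 1.10×10^-6 Ω·m

1.10×10^-6 Ω·m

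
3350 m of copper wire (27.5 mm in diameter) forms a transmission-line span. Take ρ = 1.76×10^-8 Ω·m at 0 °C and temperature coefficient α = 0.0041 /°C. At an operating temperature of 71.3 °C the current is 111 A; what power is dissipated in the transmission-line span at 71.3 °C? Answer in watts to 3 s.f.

1580 W

A = π(d/2)² = π(1.3750e-02 m)² = 5.940e-04 m²
R₍0₎ = ρL/A = (1.76×10^-8)(3350)/(5.940e-04) = 0.09927 Ω
R₍71.3₎ = R₍0₎(1 + αΔT) = 0.09927 × (1 + 0.0041×71.3) = 0.1283 Ω
P = I²R = (111)² × 0.1283 = 1580 W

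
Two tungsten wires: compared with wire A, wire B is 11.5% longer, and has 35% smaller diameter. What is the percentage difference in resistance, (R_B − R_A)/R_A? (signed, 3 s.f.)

R ∝ L/d², so R_B/R_A = (1 + 11.5/100) × (1 − 35/100)⁻²
= 1.115 × 2.367 = 2.639
(R_B − R_A)/R_A = 2.639 − 1 = 164%

164%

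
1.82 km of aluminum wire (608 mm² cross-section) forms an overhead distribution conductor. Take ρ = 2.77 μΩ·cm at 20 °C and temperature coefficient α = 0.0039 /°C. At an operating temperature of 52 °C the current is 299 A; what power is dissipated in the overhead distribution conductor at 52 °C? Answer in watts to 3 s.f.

ρ = 2.77 μΩ·cm = 2.77×10^-8 Ω·m
A = 608 mm² = 6.080e-04 m²
R₍20₎ = ρL/A = (2.77×10^-8)(1820)/(6.080e-04) = 0.08292 Ω
R₍52₎ = R₍20₎(1 + αΔT) = 0.08292 × (1 + 0.0039×32) = 0.09327 Ω
P = I²R = (299)² × 0.09327 = 8340 W

8340 W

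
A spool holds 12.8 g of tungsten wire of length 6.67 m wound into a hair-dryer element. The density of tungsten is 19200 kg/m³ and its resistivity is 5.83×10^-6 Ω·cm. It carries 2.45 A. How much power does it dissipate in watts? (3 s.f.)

23.4 W

ρ = 5.83×10^-6 Ω·cm = 5.83×10^-8 Ω·m
A = m/(density·L) = 0.0128/(19200×6.67) = 9.9950e-08 m²
R = ρL/A = (5.83×10^-8)(6.67)/(9.9950e-08) = 3.891 Ω
P = I²R = (2.45)² × 3.891 = 23.4 W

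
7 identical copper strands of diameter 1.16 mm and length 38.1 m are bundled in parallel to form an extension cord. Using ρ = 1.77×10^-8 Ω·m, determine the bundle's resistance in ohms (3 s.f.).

A_strand = π(5.8000e-04 m)² = 1.057e-06 m²
R_strand = ρL/A = (1.77×10^-8)(38.1)/(1.057e-06) = 0.6381 Ω
R_total = R_strand/N = 0.6381/7 = 0.0912 Ω

0.0912 Ω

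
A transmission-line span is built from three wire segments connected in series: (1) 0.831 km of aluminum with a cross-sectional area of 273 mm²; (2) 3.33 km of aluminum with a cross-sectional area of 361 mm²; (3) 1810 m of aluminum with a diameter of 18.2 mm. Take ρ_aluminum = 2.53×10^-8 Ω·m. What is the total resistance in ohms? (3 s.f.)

0.486 Ω

Seg 1: A = 273 mm² = 2.730e-04 m²
R_1 = (2.53×10^-8)(831)/(2.730e-04) = 0.07701 Ω
Seg 2: A = 361 mm² = 3.610e-04 m²
R_2 = (2.53×10^-8)(3330)/(3.610e-04) = 0.2334 Ω
Seg 3: A = π(d/2)² = π(9.1000e-03 m)² = 2.602e-04 m²
R_3 = (2.53×10^-8)(1810)/(2.602e-04) = 0.176 Ω
R_total = R_1 + R_2 + R_3 = 0.486 Ω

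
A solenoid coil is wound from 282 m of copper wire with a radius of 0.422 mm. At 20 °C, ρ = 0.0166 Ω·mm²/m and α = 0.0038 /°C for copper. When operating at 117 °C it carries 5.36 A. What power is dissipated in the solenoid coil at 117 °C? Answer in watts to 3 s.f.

ρ = 0.0166 Ω·mm²/m = 1.66×10^-8 Ω·m
A = πr² = π(4.2200e-04 m)² = 5.595e-07 m²
R₍20₎ = ρL/A = (1.66×10^-8)(282)/(5.595e-07) = 8.367 Ω
R₍117₎ = R₍20₎(1 + αΔT) = 8.367 × (1 + 0.0038×97) = 11.45 Ω
P = I²R = (5.36)² × 11.45 = 329 W

329 W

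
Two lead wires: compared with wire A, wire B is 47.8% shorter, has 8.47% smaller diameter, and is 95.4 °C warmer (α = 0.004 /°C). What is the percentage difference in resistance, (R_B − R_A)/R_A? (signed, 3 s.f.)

R ∝ ρL/d² with ρ ∝ (1+αΔT), so R_B/R_A = (1 − 47.8/100) × (1 − 8.47/100)⁻² × (1 + 0.004×95.4)
= 0.522 × 1.194 × 1.382 = 0.8609
(R_B − R_A)/R_A = 0.8609 − 1 = -13.9%

-13.9%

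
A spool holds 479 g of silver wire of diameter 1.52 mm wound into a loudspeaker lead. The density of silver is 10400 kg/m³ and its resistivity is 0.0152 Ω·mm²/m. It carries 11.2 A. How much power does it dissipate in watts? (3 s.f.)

ρ = 0.0152 Ω·mm²/m = 1.52×10^-8 Ω·m
A = π(d/2)² = π(7.6000e-04 m)² = 1.8146e-06 m²
L = m/(density·A) = 0.479/(10400×1.8146e-06) = 25.38 m
R = ρL/A = (1.52×10^-8)(25.38)/(1.8146e-06) = 0.2126 Ω
P = I²R = (11.2)² × 0.2126 = 26.7 W

26.7 W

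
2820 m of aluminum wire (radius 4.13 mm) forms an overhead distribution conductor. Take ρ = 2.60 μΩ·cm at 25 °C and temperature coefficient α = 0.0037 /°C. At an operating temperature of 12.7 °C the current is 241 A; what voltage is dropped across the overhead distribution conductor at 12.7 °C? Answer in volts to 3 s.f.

ρ = 2.60 μΩ·cm = 2.60×10^-8 Ω·m
A = πr² = π(4.1300e-03 m)² = 5.359e-05 m²
R₍25₎ = ρL/A = (2.60×10^-8)(2820)/(5.359e-05) = 1.368 Ω
R₍12.7₎ = R₍25₎(1 + αΔT) = 1.368 × (1 + 0.0037×-12.3) = 1.306 Ω
V = IR = 241 × 1.306 = 315 V

315 V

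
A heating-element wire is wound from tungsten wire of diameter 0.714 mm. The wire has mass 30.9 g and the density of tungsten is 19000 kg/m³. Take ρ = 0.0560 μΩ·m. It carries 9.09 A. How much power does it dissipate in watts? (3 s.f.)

ρ = 0.0560 μΩ·m = 5.60×10^-8 Ω·m
A = π(d/2)² = π(3.5700e-04 m)² = 4.0039e-07 m²
L = m/(density·A) = 0.0309/(19000×4.0039e-07) = 4.062 m
R = ρL/A = (5.60×10^-8)(4.062)/(4.0039e-07) = 0.5681 Ω
P = I²R = (9.09)² × 0.5681 = 46.9 W

46.9 W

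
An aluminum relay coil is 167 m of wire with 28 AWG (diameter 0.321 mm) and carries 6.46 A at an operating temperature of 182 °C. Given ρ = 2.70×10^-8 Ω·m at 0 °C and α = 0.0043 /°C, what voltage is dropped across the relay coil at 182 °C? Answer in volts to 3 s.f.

A = π(0.321/2 mm)² = π(1.6050e-04 m)² = 8.093e-08 m²
R₍0₎ = ρL/A = (2.70×10^-8)(167)/(8.093e-08) = 55.72 Ω
R₍182₎ = R₍0₎(1 + αΔT) = 55.72 × (1 + 0.0043×182) = 99.32 Ω
V = IR = 6.46 × 99.32 = 642 V

642 V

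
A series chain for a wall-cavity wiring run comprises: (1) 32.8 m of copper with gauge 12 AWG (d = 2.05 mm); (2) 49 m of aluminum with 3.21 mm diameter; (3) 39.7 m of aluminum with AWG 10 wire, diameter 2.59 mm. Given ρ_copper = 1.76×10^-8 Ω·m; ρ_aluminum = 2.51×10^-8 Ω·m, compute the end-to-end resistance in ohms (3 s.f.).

0.516 Ω

Seg 1: A = π(2.05/2 mm)² = π(1.0250e-03 m)² = 3.301e-06 m²
R_1 = (1.76×10^-8)(32.8)/(3.301e-06) = 0.1749 Ω
Seg 2: A = π(d/2)² = π(1.6050e-03 m)² = 8.093e-06 m²
R_2 = (2.51×10^-8)(49)/(8.093e-06) = 0.152 Ω
Seg 3: A = π(2.59/2 mm)² = π(1.2950e-03 m)² = 5.269e-06 m²
R_3 = (2.51×10^-8)(39.7)/(5.269e-06) = 0.1891 Ω
R_total = R_1 + R_2 + R_3 = 0.516 Ω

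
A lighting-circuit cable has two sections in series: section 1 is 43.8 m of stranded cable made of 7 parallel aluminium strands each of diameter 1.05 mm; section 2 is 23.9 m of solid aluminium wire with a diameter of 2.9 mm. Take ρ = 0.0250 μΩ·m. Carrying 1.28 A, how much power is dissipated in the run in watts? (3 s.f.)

ρ = 0.0250 μΩ·m = 2.50×10^-8 Ω·m
Section 1: A_strand = π(5.2500e-04)² = 8.659e-07 m²; R₁ = ρL/(N·A_s) = (2.50×10^-8)(43.8)/(7×8.659e-07) = 0.1807 Ω
Section 2: A = π(d/2)² = π(1.4500e-03 m)² = 6.605e-06 m²
R₂ = (2.50×10^-8)(23.9)/(6.605e-06) = 0.09046 Ω
R = R₁ + R₂ = 0.2711 Ω
P = I²R = (1.28)² × 0.2711 = 0.444 W

0.444 W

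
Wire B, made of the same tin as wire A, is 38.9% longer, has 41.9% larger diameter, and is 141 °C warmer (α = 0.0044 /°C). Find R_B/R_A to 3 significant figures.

1.12

R ∝ ρL/d² with ρ ∝ (1+αΔT), so R_B/R_A = (1 + 38.9/100) × (1 + 41.9/100)⁻² × (1 + 0.0044×141)
= 1.389 × 0.4966 × 1.62 = 1.12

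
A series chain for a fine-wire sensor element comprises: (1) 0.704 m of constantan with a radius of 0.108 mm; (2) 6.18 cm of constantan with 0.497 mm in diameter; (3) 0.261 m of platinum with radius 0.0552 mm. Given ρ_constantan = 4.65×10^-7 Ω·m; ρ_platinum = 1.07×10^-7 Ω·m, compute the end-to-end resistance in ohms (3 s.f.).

12.0 Ω

Seg 1: A = πr² = π(1.0800e-04 m)² = 3.664e-08 m²
R_1 = (4.65×10^-7)(0.704)/(3.664e-08) = 8.934 Ω
Seg 2: A = π(d/2)² = π(2.4850e-04 m)² = 1.940e-07 m²
R_2 = (4.65×10^-7)(0.0618)/(1.940e-07) = 0.1481 Ω
Seg 3: A = πr² = π(5.5200e-05 m)² = 9.573e-09 m²
R_3 = (1.07×10^-7)(0.261)/(9.573e-09) = 2.917 Ω
R_total = R_1 + R_2 + R_3 = 12.0 Ω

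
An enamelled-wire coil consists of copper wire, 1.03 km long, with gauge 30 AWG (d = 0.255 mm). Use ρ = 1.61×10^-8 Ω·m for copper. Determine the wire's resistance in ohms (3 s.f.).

A = π(0.255/2 mm)² = π(1.2750e-04 m)² = 5.107e-08 m²
R = ρL/A = (1.61×10^-8)(1030 m)/(5.107e-08 m²) = 325 Ω

325 Ω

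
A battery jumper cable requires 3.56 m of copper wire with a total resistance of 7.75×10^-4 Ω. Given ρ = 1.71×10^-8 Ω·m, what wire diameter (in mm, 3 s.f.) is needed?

10.0 mm

A = ρL/R = (1.71×10^-8)(3.56)/(7.75×10^-4) = 7.855e-05 m²
d = 2√(A/π) = 1.000e-02 m = 10.0 mm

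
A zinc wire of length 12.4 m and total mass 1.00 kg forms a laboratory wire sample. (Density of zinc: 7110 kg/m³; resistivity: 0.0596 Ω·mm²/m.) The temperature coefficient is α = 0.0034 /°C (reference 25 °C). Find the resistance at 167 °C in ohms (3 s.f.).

ρ = 0.0596 Ω·mm²/m = 5.96×10^-8 Ω·m
A = m/(density·L) = 1/(7110×12.4) = 1.1342e-05 m²
R = ρL/A = (5.96×10^-8)(12.4)/(1.1342e-05) = 0.06516 Ω
R(167 °C) = 0.06516 × (1 + 0.0034×142) = 0.0966 Ω

0.0966 Ω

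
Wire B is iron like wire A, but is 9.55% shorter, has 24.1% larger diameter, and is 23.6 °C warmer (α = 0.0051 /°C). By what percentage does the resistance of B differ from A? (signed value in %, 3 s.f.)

-34.2%

R ∝ ρL/d² with ρ ∝ (1+αΔT), so R_B/R_A = (1 − 9.55/100) × (1 + 24.1/100)⁻² × (1 + 0.0051×23.6)
= 0.9045 × 0.6493 × 1.12 = 0.658
(R_B − R_A)/R_A = 0.658 − 1 = -34.2%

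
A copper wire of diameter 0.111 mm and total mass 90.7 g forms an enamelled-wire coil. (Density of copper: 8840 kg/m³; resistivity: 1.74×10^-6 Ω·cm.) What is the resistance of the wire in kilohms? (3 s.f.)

1.91 kΩ

ρ = 1.74×10^-6 Ω·cm = 1.74×10^-8 Ω·m
A = π(d/2)² = π(5.5500e-05 m)² = 9.6769e-09 m²
L = m/(density·A) = 0.0907/(8840×9.6769e-09) = 1060 m
R = ρL/A = (1.74×10^-8)(1060)/(9.6769e-09) = 1.91 kΩ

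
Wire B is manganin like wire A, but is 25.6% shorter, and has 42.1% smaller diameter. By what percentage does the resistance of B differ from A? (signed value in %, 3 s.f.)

122%

R ∝ L/d², so R_B/R_A = (1 − 25.6/100) × (1 − 42.1/100)⁻²
= 0.744 × 2.983 = 2.219
(R_B − R_A)/R_A = 2.219 − 1 = 122%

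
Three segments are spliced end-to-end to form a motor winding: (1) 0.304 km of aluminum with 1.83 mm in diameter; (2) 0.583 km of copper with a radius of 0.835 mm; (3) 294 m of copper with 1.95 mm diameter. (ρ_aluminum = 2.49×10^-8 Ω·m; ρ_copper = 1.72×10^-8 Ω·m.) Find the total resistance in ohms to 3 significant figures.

Seg 1: A = π(d/2)² = π(9.1500e-04 m)² = 2.630e-06 m²
R_1 = (2.49×10^-8)(304)/(2.630e-06) = 2.878 Ω
Seg 2: A = πr² = π(8.3500e-04 m)² = 2.190e-06 m²
R_2 = (1.72×10^-8)(583)/(2.190e-06) = 4.578 Ω
Seg 3: A = π(d/2)² = π(9.7500e-04 m)² = 2.986e-06 m²
R_3 = (1.72×10^-8)(294)/(2.986e-06) = 1.693 Ω
R_total = R_1 + R_2 + R_3 = 9.15 Ω

9.15 Ω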